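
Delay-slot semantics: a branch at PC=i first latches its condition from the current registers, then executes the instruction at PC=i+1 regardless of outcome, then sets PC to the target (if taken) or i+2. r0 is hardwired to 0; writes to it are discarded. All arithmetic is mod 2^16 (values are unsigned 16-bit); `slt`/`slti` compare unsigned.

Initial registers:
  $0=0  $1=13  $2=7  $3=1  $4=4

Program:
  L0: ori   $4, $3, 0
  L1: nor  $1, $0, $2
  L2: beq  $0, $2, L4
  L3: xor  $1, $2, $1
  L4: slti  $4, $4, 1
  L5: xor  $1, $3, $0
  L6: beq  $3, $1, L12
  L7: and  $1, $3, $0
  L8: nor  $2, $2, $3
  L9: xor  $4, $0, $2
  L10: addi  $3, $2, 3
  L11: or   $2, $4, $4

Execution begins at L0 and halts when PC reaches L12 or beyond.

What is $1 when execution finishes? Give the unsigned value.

#0 ori   $4, $3, 0 ; 0/13/7/1/1
#1 nor  $1, $0, $2 ; 0/65528/7/1/1
#2 beq  $0, $2, L4 ; 0/65528/7/1/1 ; →fallthru
#3 xor  $1, $2, $1 ; 0/65535/7/1/1
#4 slti  $4, $4, 1 ; 0/65535/7/1/0
#5 xor  $1, $3, $0 ; 0/1/7/1/0
#6 beq  $3, $1, L12 ; 0/1/7/1/0 ; →target
#7 and  $1, $3, $0 ; 0/0/7/1/0

0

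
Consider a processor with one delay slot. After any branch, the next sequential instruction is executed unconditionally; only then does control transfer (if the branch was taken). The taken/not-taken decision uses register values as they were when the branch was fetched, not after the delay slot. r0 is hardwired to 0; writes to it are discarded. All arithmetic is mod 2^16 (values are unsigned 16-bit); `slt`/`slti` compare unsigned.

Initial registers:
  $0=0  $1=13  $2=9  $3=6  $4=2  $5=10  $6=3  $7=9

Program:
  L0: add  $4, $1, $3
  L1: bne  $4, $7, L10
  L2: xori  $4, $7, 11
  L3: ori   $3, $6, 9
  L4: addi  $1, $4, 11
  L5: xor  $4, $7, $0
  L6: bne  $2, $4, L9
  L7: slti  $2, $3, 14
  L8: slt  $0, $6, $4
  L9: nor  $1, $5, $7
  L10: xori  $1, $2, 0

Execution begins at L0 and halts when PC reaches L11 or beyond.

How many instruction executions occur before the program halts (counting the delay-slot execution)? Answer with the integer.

4

#0 add  $4, $1, $3 ; 0/13/9/6/19/10/3/9
#1 bne  $4, $7, L10 ; 0/13/9/6/19/10/3/9 ; →target
#2 xori  $4, $7, 11 ; 0/13/9/6/2/10/3/9
#10 xori  $1, $2, 0 ; 0/9/9/6/2/10/3/9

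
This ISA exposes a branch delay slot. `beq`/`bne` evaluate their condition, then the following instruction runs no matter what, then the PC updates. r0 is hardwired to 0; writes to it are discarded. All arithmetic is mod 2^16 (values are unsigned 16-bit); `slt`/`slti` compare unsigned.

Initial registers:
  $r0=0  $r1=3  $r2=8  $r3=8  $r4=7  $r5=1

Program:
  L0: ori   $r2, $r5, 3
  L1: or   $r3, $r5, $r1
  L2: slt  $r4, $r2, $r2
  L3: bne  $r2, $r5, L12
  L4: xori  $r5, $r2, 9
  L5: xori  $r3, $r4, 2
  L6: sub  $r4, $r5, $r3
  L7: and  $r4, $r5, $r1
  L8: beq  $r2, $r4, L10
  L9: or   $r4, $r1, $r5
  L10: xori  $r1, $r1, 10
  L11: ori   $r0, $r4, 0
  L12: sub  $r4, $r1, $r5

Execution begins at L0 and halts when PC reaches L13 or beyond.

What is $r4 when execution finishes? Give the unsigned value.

65529

  step pc=0: ori   $r2, $r5, 3  regs=(0,3,3,8,7,1)
  step pc=1: or   $r3, $r5, $r1  regs=(0,3,3,3,7,1)
  step pc=2: slt  $r4, $r2, $r2  regs=(0,3,3,3,0,1)
  step pc=3: bne  $r2, $r5, L12  cond=T  regs=(0,3,3,3,0,1)
  step pc=4: xori  $r5, $r2, 9  regs=(0,3,3,3,0,10)
  step pc=12: sub  $r4, $r1, $r5  regs=(0,3,3,3,65529,10)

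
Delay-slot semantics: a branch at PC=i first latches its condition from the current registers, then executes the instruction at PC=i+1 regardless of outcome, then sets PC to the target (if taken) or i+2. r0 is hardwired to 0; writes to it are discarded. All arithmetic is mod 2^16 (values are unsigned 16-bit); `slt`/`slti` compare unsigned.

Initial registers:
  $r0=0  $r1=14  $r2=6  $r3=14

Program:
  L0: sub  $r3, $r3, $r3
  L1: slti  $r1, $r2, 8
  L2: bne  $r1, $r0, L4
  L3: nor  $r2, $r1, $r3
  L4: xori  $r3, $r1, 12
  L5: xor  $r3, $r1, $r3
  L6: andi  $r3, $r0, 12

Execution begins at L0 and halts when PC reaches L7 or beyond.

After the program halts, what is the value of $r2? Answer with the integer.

65534

#0 sub  $r3, $r3, $r3 ; 0/14/6/0
#1 slti  $r1, $r2, 8 ; 0/1/6/0
#2 bne  $r1, $r0, L4 ; 0/1/6/0 ; →target
#3 nor  $r2, $r1, $r3 ; 0/1/65534/0
#4 xori  $r3, $r1, 12 ; 0/1/65534/13
#5 xor  $r3, $r1, $r3 ; 0/1/65534/12
#6 andi  $r3, $r0, 12 ; 0/1/65534/0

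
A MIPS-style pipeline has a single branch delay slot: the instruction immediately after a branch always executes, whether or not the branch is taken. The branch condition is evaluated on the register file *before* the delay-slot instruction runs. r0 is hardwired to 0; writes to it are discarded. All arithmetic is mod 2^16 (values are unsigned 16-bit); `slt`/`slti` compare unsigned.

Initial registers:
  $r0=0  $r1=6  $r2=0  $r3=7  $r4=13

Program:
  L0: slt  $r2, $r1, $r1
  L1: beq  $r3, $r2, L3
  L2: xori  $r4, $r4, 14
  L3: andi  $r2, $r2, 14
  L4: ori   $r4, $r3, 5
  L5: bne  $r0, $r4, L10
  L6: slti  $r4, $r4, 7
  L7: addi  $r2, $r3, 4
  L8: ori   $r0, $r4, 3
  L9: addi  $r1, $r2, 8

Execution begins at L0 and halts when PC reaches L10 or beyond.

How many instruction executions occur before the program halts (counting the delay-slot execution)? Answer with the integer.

  step pc=0: slt  $r2, $r1, $r1  regs=(0,6,0,7,13)
  step pc=1: beq  $r3, $r2, L3  cond=F  regs=(0,6,0,7,13)
  step pc=2: xori  $r4, $r4, 14  regs=(0,6,0,7,3)
  step pc=3: andi  $r2, $r2, 14  regs=(0,6,0,7,3)
  step pc=4: ori   $r4, $r3, 5  regs=(0,6,0,7,7)
  step pc=5: bne  $r0, $r4, L10  cond=T  regs=(0,6,0,7,7)
  step pc=6: slti  $r4, $r4, 7  regs=(0,6,0,7,0)

7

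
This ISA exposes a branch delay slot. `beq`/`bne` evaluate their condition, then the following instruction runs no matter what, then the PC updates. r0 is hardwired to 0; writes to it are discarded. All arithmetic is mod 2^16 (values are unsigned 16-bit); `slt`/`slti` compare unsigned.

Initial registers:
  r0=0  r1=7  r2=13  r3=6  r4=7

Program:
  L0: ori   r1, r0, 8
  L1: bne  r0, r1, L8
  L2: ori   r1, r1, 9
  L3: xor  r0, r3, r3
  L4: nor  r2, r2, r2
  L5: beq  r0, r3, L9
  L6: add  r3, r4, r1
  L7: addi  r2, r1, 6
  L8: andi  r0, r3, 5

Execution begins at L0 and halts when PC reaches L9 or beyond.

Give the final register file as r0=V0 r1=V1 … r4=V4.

[0] ori   r1, r0, 8  →  {r0:0, r1:8, r2:13, r3:6, r4:7}
[1] bne  r0, r1, L8  →  {r0:0, r1:8, r2:13, r3:6, r4:7}  ⟨branch taken⟩
[2] ori   r1, r1, 9  →  {r0:0, r1:9, r2:13, r3:6, r4:7}
[8] andi  r0, r3, 5  →  {r0:0, r1:9, r2:13, r3:6, r4:7}

r0=0 r1=9 r2=13 r3=6 r4=7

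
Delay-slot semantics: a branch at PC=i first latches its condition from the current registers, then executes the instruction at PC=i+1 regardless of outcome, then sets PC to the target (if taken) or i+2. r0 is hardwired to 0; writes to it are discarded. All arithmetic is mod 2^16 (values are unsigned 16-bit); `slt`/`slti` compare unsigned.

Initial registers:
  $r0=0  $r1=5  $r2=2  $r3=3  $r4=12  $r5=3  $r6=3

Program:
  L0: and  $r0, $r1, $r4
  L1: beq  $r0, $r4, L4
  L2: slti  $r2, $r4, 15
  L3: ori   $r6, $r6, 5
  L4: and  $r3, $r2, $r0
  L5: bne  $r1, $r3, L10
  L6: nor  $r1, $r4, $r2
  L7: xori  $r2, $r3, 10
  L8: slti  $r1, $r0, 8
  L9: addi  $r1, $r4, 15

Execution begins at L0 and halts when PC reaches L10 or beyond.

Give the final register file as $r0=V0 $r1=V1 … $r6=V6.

  step pc=0: and  $r0, $r1, $r4  regs=(0,5,2,3,12,3,3)
  step pc=1: beq  $r0, $r4, L4  cond=F  regs=(0,5,2,3,12,3,3)
  step pc=2: slti  $r2, $r4, 15  regs=(0,5,1,3,12,3,3)
  step pc=3: ori   $r6, $r6, 5  regs=(0,5,1,3,12,3,7)
  step pc=4: and  $r3, $r2, $r0  regs=(0,5,1,0,12,3,7)
  step pc=5: bne  $r1, $r3, L10  cond=T  regs=(0,5,1,0,12,3,7)
  step pc=6: nor  $r1, $r4, $r2  regs=(0,65522,1,0,12,3,7)

$r0=0 $r1=65522 $r2=1 $r3=0 $r4=12 $r5=3 $r6=7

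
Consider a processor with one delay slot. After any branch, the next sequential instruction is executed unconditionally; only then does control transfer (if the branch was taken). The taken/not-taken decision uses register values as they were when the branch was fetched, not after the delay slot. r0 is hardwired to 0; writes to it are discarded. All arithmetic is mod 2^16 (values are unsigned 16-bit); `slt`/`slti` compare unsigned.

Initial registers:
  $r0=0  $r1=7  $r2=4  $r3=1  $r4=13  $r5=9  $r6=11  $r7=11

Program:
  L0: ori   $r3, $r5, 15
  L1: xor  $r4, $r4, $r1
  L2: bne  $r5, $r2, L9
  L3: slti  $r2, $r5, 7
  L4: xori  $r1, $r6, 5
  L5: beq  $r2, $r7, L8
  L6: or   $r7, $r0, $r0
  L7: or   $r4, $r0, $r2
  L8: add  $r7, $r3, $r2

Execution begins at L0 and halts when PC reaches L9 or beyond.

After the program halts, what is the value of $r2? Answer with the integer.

  step pc=0: ori   $r3, $r5, 15  regs=(0,7,4,15,13,9,11,11)
  step pc=1: xor  $r4, $r4, $r1  regs=(0,7,4,15,10,9,11,11)
  step pc=2: bne  $r5, $r2, L9  cond=T  regs=(0,7,4,15,10,9,11,11)
  step pc=3: slti  $r2, $r5, 7  regs=(0,7,0,15,10,9,11,11)

0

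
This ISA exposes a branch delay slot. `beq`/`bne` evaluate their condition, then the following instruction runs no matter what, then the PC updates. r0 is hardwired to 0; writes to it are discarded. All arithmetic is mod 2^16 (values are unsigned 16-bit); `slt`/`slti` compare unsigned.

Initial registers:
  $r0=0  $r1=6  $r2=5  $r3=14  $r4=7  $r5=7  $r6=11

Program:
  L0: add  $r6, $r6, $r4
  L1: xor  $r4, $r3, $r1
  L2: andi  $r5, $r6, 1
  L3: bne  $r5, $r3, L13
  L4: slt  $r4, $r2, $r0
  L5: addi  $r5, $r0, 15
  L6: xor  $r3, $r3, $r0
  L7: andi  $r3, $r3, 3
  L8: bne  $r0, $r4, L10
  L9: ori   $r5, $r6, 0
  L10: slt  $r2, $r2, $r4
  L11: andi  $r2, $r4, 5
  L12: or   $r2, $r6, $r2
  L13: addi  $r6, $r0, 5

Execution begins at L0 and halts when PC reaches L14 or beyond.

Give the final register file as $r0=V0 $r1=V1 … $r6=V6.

#0 add  $r6, $r6, $r4 ; 0/6/5/14/7/7/18
#1 xor  $r4, $r3, $r1 ; 0/6/5/14/8/7/18
#2 andi  $r5, $r6, 1 ; 0/6/5/14/8/0/18
#3 bne  $r5, $r3, L13 ; 0/6/5/14/8/0/18 ; →target
#4 slt  $r4, $r2, $r0 ; 0/6/5/14/0/0/18
#13 addi  $r6, $r0, 5 ; 0/6/5/14/0/0/5

$r0=0 $r1=6 $r2=5 $r3=14 $r4=0 $r5=0 $r6=5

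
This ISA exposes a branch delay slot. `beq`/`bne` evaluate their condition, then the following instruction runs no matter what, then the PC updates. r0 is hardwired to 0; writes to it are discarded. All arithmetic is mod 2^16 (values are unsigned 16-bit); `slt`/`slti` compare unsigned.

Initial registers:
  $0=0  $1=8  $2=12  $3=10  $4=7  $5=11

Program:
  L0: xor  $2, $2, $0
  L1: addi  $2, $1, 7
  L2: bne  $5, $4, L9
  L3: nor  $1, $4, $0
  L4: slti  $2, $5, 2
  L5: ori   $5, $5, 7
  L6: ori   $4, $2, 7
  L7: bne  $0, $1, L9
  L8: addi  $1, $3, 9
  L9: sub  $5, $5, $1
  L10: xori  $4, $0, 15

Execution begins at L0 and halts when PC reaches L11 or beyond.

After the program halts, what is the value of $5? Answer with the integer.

  step pc=0: xor  $2, $2, $0  regs=(0,8,12,10,7,11)
  step pc=1: addi  $2, $1, 7  regs=(0,8,15,10,7,11)
  step pc=2: bne  $5, $4, L9  cond=T  regs=(0,8,15,10,7,11)
  step pc=3: nor  $1, $4, $0  regs=(0,65528,15,10,7,11)
  step pc=9: sub  $5, $5, $1  regs=(0,65528,15,10,7,19)
  step pc=10: xori  $4, $0, 15  regs=(0,65528,15,10,15,19)

19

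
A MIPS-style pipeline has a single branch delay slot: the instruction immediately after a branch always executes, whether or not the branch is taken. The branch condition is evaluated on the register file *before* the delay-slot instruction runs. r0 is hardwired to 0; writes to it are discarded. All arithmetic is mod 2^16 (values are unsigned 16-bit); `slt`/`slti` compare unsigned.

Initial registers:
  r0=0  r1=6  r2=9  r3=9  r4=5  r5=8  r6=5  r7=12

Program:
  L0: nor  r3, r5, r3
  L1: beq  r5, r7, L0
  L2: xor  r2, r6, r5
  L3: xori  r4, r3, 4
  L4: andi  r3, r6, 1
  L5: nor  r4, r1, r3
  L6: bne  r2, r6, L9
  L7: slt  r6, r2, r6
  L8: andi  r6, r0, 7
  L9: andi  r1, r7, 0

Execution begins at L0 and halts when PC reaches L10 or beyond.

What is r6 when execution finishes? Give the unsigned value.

PC=0  nor  r3, r5, r3        | r0=0 r1=6 r2=9 r3=65526 r4=5 r5=8 r6=5 r7=12
PC=1  beq  r5, r7, L0        | r0=0 r1=6 r2=9 r3=65526 r4=5 r5=8 r6=5 r7=12  [not taken]
PC=2  xor  r2, r6, r5        | r0=0 r1=6 r2=13 r3=65526 r4=5 r5=8 r6=5 r7=12
PC=3  xori  r4, r3, 4        | r0=0 r1=6 r2=13 r3=65526 r4=65522 r5=8 r6=5 r7=12
PC=4  andi  r3, r6, 1        | r0=0 r1=6 r2=13 r3=1 r4=65522 r5=8 r6=5 r7=12
PC=5  nor  r4, r1, r3        | r0=0 r1=6 r2=13 r3=1 r4=65528 r5=8 r6=5 r7=12
PC=6  bne  r2, r6, L9        | r0=0 r1=6 r2=13 r3=1 r4=65528 r5=8 r6=5 r7=12  [TAKEN]
PC=7  slt  r6, r2, r6        | r0=0 r1=6 r2=13 r3=1 r4=65528 r5=8 r6=0 r7=12
PC=9  andi  r1, r7, 0        | r0=0 r1=0 r2=13 r3=1 r4=65528 r5=8 r6=0 r7=12

0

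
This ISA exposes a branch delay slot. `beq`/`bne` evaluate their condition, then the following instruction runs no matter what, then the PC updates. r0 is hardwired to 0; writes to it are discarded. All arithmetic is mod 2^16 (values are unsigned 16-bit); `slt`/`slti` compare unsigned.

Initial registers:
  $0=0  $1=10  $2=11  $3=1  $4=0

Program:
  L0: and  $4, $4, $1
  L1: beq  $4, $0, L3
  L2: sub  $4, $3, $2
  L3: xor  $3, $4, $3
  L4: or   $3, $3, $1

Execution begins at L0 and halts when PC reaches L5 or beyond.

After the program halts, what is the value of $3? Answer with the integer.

  step pc=0: and  $4, $4, $1  regs=(0,10,11,1,0)
  step pc=1: beq  $4, $0, L3  cond=T  regs=(0,10,11,1,0)
  step pc=2: sub  $4, $3, $2  regs=(0,10,11,1,65526)
  step pc=3: xor  $3, $4, $3  regs=(0,10,11,65527,65526)
  step pc=4: or   $3, $3, $1  regs=(0,10,11,65535,65526)

65535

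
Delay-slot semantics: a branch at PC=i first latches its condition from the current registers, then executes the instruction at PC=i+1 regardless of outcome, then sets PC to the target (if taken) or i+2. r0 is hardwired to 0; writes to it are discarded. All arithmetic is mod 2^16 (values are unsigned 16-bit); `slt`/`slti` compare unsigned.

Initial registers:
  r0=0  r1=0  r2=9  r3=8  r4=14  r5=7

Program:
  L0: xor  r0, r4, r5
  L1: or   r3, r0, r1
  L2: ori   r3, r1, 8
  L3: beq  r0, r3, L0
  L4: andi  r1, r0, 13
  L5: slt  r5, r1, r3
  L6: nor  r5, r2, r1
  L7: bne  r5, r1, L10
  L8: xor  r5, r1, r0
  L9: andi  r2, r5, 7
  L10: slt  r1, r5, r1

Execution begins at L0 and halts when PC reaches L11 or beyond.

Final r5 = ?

  step pc=0: xor  r0, r4, r5  regs=(0,0,9,8,14,7)
  step pc=1: or   r3, r0, r1  regs=(0,0,9,0,14,7)
  step pc=2: ori   r3, r1, 8  regs=(0,0,9,8,14,7)
  step pc=3: beq  r0, r3, L0  cond=F  regs=(0,0,9,8,14,7)
  step pc=4: andi  r1, r0, 13  regs=(0,0,9,8,14,7)
  step pc=5: slt  r5, r1, r3  regs=(0,0,9,8,14,1)
  step pc=6: nor  r5, r2, r1  regs=(0,0,9,8,14,65526)
  step pc=7: bne  r5, r1, L10  cond=T  regs=(0,0,9,8,14,65526)
  step pc=8: xor  r5, r1, r0  regs=(0,0,9,8,14,0)
  step pc=10: slt  r1, r5, r1  regs=(0,0,9,8,14,0)

0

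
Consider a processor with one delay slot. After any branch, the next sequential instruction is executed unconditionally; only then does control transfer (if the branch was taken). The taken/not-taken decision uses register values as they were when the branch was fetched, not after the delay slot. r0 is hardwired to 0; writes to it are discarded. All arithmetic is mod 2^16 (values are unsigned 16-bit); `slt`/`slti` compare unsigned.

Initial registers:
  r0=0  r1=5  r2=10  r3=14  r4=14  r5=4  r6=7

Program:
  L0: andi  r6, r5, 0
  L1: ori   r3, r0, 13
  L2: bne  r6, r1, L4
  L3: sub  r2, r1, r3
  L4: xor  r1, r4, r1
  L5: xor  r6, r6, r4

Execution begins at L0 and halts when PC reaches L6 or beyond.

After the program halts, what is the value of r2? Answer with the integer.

#0 andi  r6, r5, 0 ; 0/5/10/14/14/4/0
#1 ori   r3, r0, 13 ; 0/5/10/13/14/4/0
#2 bne  r6, r1, L4 ; 0/5/10/13/14/4/0 ; →target
#3 sub  r2, r1, r3 ; 0/5/65528/13/14/4/0
#4 xor  r1, r4, r1 ; 0/11/65528/13/14/4/0
#5 xor  r6, r6, r4 ; 0/11/65528/13/14/4/14

65528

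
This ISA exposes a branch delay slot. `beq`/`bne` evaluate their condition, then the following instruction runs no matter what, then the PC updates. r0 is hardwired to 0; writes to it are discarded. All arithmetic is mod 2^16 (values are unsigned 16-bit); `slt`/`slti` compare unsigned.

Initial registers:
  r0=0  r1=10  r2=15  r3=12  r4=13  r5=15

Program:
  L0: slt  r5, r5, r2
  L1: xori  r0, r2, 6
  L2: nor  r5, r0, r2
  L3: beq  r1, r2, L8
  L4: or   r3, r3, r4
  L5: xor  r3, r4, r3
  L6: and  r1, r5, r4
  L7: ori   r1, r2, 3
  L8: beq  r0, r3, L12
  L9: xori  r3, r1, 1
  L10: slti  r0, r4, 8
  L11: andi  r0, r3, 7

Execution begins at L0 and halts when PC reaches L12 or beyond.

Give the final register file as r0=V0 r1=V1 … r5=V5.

#0 slt  r5, r5, r2 ; 0/10/15/12/13/0
#1 xori  r0, r2, 6 ; 0/10/15/12/13/0
#2 nor  r5, r0, r2 ; 0/10/15/12/13/65520
#3 beq  r1, r2, L8 ; 0/10/15/12/13/65520 ; →fallthru
#4 or   r3, r3, r4 ; 0/10/15/13/13/65520
#5 xor  r3, r4, r3 ; 0/10/15/0/13/65520
#6 and  r1, r5, r4 ; 0/0/15/0/13/65520
#7 ori   r1, r2, 3 ; 0/15/15/0/13/65520
#8 beq  r0, r3, L12 ; 0/15/15/0/13/65520 ; →target
#9 xori  r3, r1, 1 ; 0/15/15/14/13/65520

r0=0 r1=15 r2=15 r3=14 r4=13 r5=65520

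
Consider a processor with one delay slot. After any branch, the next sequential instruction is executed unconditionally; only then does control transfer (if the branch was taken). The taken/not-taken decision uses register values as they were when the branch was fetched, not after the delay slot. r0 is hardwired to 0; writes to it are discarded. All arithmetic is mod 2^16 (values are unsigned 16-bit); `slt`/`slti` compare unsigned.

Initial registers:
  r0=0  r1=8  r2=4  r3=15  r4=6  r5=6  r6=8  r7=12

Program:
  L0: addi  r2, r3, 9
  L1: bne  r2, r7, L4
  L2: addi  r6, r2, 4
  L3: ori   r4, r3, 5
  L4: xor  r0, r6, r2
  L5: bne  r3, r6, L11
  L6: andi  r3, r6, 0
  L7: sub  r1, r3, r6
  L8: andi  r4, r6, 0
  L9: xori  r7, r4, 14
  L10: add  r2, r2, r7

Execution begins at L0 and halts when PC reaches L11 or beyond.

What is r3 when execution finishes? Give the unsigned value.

0

#0 addi  r2, r3, 9 ; 0/8/24/15/6/6/8/12
#1 bne  r2, r7, L4 ; 0/8/24/15/6/6/8/12 ; →target
#2 addi  r6, r2, 4 ; 0/8/24/15/6/6/28/12
#4 xor  r0, r6, r2 ; 0/8/24/15/6/6/28/12
#5 bne  r3, r6, L11 ; 0/8/24/15/6/6/28/12 ; →target
#6 andi  r3, r6, 0 ; 0/8/24/0/6/6/28/12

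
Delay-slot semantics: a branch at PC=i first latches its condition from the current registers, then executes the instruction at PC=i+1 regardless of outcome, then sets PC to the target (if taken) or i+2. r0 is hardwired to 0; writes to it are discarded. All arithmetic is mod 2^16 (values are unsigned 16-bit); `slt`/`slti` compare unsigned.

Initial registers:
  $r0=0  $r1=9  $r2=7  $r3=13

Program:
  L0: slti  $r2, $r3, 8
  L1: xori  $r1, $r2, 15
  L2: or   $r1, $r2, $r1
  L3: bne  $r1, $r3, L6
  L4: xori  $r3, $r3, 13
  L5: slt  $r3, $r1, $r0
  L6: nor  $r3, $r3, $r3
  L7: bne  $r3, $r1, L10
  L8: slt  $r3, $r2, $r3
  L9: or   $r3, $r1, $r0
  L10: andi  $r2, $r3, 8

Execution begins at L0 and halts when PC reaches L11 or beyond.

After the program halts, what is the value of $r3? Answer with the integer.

1

[0] slti  $r2, $r3, 8  →  {$r0:0, $r1:9, $r2:0, $r3:13}
[1] xori  $r1, $r2, 15  →  {$r0:0, $r1:15, $r2:0, $r3:13}
[2] or   $r1, $r2, $r1  →  {$r0:0, $r1:15, $r2:0, $r3:13}
[3] bne  $r1, $r3, L6  →  {$r0:0, $r1:15, $r2:0, $r3:13}  ⟨branch taken⟩
[4] xori  $r3, $r3, 13  →  {$r0:0, $r1:15, $r2:0, $r3:0}
[6] nor  $r3, $r3, $r3  →  {$r0:0, $r1:15, $r2:0, $r3:65535}
[7] bne  $r3, $r1, L10  →  {$r0:0, $r1:15, $r2:0, $r3:65535}  ⟨branch taken⟩
[8] slt  $r3, $r2, $r3  →  {$r0:0, $r1:15, $r2:0, $r3:1}
[10] andi  $r2, $r3, 8  →  {$r0:0, $r1:15, $r2:0, $r3:1}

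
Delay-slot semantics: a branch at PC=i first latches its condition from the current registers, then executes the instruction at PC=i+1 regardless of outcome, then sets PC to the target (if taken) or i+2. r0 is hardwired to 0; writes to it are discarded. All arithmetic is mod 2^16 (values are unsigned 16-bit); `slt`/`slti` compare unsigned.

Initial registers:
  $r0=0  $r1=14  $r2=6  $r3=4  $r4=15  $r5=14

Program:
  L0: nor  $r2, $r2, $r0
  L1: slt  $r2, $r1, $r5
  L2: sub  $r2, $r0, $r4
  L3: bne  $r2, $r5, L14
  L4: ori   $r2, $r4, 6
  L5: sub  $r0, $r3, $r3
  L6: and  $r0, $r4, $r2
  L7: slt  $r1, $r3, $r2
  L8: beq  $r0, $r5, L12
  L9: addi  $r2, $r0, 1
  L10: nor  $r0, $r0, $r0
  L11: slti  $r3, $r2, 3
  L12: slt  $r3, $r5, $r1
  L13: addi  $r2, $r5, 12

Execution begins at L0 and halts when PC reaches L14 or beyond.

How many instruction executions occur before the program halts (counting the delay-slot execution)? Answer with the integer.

#0 nor  $r2, $r2, $r0 ; 0/14/65529/4/15/14
#1 slt  $r2, $r1, $r5 ; 0/14/0/4/15/14
#2 sub  $r2, $r0, $r4 ; 0/14/65521/4/15/14
#3 bne  $r2, $r5, L14 ; 0/14/65521/4/15/14 ; →target
#4 ori   $r2, $r4, 6 ; 0/14/15/4/15/14

5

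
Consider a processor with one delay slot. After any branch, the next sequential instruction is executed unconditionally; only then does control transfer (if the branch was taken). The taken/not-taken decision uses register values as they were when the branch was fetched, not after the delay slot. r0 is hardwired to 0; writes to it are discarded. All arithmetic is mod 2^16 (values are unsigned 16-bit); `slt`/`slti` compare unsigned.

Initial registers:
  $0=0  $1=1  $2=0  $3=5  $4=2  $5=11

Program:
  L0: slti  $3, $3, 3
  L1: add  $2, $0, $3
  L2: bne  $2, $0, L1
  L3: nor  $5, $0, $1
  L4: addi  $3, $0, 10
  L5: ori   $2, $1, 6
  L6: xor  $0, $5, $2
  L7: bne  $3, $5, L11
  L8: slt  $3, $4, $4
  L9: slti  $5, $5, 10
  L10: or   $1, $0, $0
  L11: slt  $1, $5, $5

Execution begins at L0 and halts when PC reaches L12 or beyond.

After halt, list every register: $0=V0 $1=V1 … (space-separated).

PC=0  slti  $3, $3, 3        | $0=0 $1=1 $2=0 $3=0 $4=2 $5=11
PC=1  add  $2, $0, $3        | $0=0 $1=1 $2=0 $3=0 $4=2 $5=11
PC=2  bne  $2, $0, L1        | $0=0 $1=1 $2=0 $3=0 $4=2 $5=11  [not taken]
PC=3  nor  $5, $0, $1        | $0=0 $1=1 $2=0 $3=0 $4=2 $5=65534
PC=4  addi  $3, $0, 10       | $0=0 $1=1 $2=0 $3=10 $4=2 $5=65534
PC=5  ori   $2, $1, 6        | $0=0 $1=1 $2=7 $3=10 $4=2 $5=65534
PC=6  xor  $0, $5, $2        | $0=0 $1=1 $2=7 $3=10 $4=2 $5=65534
PC=7  bne  $3, $5, L11       | $0=0 $1=1 $2=7 $3=10 $4=2 $5=65534  [TAKEN]
PC=8  slt  $3, $4, $4        | $0=0 $1=1 $2=7 $3=0 $4=2 $5=65534
PC=11 slt  $1, $5, $5        | $0=0 $1=0 $2=7 $3=0 $4=2 $5=65534

$0=0 $1=0 $2=7 $3=0 $4=2 $5=65534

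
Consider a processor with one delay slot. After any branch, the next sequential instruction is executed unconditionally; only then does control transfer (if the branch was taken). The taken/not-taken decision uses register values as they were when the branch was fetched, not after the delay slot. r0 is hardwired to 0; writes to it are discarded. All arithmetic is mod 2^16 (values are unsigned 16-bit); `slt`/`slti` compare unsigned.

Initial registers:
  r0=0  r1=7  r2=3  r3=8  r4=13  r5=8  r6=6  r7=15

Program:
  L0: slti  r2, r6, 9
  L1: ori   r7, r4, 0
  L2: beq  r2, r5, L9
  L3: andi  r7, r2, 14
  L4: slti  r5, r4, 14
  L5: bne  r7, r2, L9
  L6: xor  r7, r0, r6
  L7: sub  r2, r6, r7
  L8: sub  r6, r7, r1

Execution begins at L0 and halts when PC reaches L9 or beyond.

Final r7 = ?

#0 slti  r2, r6, 9 ; 0/7/1/8/13/8/6/15
#1 ori   r7, r4, 0 ; 0/7/1/8/13/8/6/13
#2 beq  r2, r5, L9 ; 0/7/1/8/13/8/6/13 ; →fallthru
#3 andi  r7, r2, 14 ; 0/7/1/8/13/8/6/0
#4 slti  r5, r4, 14 ; 0/7/1/8/13/1/6/0
#5 bne  r7, r2, L9 ; 0/7/1/8/13/1/6/0 ; →target
#6 xor  r7, r0, r6 ; 0/7/1/8/13/1/6/6

6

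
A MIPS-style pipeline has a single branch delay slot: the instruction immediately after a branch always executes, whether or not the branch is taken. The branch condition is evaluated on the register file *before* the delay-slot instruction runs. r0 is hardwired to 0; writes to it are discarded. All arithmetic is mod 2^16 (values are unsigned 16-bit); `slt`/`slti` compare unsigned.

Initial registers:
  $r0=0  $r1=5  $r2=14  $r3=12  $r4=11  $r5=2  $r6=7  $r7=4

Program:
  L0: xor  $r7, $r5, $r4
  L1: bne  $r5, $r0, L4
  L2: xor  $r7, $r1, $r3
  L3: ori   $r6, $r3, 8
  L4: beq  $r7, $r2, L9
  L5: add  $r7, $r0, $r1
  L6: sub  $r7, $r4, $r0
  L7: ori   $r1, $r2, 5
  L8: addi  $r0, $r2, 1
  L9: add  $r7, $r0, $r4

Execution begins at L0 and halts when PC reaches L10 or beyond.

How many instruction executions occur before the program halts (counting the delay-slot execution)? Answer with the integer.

PC=0  xor  $r7, $r5, $r4     | $r0=0 $r1=5 $r2=14 $r3=12 $r4=11 $r5=2 $r6=7 $r7=9
PC=1  bne  $r5, $r0, L4      | $r0=0 $r1=5 $r2=14 $r3=12 $r4=11 $r5=2 $r6=7 $r7=9  [TAKEN]
PC=2  xor  $r7, $r1, $r3     | $r0=0 $r1=5 $r2=14 $r3=12 $r4=11 $r5=2 $r6=7 $r7=9
PC=4  beq  $r7, $r2, L9      | $r0=0 $r1=5 $r2=14 $r3=12 $r4=11 $r5=2 $r6=7 $r7=9  [not taken]
PC=5  add  $r7, $r0, $r1     | $r0=0 $r1=5 $r2=14 $r3=12 $r4=11 $r5=2 $r6=7 $r7=5
PC=6  sub  $r7, $r4, $r0     | $r0=0 $r1=5 $r2=14 $r3=12 $r4=11 $r5=2 $r6=7 $r7=11
PC=7  ori   $r1, $r2, 5      | $r0=0 $r1=15 $r2=14 $r3=12 $r4=11 $r5=2 $r6=7 $r7=11
PC=8  addi  $r0, $r2, 1      | $r0=0 $r1=15 $r2=14 $r3=12 $r4=11 $r5=2 $r6=7 $r7=11
PC=9  add  $r7, $r0, $r4     | $r0=0 $r1=15 $r2=14 $r3=12 $r4=11 $r5=2 $r6=7 $r7=11

9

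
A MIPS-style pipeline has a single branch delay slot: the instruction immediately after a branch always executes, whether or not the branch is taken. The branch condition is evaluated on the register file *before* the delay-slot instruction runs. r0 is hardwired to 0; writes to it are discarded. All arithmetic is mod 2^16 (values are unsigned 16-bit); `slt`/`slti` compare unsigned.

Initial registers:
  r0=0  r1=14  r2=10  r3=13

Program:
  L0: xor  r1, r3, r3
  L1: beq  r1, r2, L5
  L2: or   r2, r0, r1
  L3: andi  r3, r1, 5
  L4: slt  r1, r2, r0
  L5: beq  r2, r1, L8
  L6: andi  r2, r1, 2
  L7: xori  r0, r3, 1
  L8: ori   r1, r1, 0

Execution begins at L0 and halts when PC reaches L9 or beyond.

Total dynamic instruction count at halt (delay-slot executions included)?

  step pc=0: xor  r1, r3, r3  regs=(0,0,10,13)
  step pc=1: beq  r1, r2, L5  cond=F  regs=(0,0,10,13)
  step pc=2: or   r2, r0, r1  regs=(0,0,0,13)
  step pc=3: andi  r3, r1, 5  regs=(0,0,0,0)
  step pc=4: slt  r1, r2, r0  regs=(0,0,0,0)
  step pc=5: beq  r2, r1, L8  cond=T  regs=(0,0,0,0)
  step pc=6: andi  r2, r1, 2  regs=(0,0,0,0)
  step pc=8: ori   r1, r1, 0  regs=(0,0,0,0)

8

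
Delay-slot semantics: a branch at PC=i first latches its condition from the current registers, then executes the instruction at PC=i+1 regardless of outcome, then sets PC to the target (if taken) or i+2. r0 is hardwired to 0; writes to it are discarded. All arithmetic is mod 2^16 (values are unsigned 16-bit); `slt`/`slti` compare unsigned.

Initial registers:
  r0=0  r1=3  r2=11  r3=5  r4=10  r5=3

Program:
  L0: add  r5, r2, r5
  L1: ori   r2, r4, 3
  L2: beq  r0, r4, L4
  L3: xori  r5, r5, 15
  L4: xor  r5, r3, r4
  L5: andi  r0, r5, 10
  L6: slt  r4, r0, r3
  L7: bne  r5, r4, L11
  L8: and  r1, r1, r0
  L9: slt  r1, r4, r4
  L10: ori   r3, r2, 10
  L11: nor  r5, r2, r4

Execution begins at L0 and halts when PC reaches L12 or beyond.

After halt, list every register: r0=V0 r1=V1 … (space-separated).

#0 add  r5, r2, r5 ; 0/3/11/5/10/14
#1 ori   r2, r4, 3 ; 0/3/11/5/10/14
#2 beq  r0, r4, L4 ; 0/3/11/5/10/14 ; →fallthru
#3 xori  r5, r5, 15 ; 0/3/11/5/10/1
#4 xor  r5, r3, r4 ; 0/3/11/5/10/15
#5 andi  r0, r5, 10 ; 0/3/11/5/10/15
#6 slt  r4, r0, r3 ; 0/3/11/5/1/15
#7 bne  r5, r4, L11 ; 0/3/11/5/1/15 ; →target
#8 and  r1, r1, r0 ; 0/0/11/5/1/15
#11 nor  r5, r2, r4 ; 0/0/11/5/1/65524

r0=0 r1=0 r2=11 r3=5 r4=1 r5=65524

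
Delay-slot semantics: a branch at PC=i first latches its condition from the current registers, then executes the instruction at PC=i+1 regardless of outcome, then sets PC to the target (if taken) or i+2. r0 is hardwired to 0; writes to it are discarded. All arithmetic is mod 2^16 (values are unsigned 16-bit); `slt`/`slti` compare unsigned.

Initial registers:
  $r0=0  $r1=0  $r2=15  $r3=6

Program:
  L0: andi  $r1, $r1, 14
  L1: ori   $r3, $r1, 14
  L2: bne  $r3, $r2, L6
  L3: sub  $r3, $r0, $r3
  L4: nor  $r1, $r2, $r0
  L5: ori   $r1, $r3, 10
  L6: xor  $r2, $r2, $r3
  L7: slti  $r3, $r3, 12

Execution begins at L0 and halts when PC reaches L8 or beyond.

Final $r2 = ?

PC=0  andi  $r1, $r1, 14     | $r0=0 $r1=0 $r2=15 $r3=6
PC=1  ori   $r3, $r1, 14     | $r0=0 $r1=0 $r2=15 $r3=14
PC=2  bne  $r3, $r2, L6      | $r0=0 $r1=0 $r2=15 $r3=14  [TAKEN]
PC=3  sub  $r3, $r0, $r3     | $r0=0 $r1=0 $r2=15 $r3=65522
PC=6  xor  $r2, $r2, $r3     | $r0=0 $r1=0 $r2=65533 $r3=65522
PC=7  slti  $r3, $r3, 12     | $r0=0 $r1=0 $r2=65533 $r3=0

65533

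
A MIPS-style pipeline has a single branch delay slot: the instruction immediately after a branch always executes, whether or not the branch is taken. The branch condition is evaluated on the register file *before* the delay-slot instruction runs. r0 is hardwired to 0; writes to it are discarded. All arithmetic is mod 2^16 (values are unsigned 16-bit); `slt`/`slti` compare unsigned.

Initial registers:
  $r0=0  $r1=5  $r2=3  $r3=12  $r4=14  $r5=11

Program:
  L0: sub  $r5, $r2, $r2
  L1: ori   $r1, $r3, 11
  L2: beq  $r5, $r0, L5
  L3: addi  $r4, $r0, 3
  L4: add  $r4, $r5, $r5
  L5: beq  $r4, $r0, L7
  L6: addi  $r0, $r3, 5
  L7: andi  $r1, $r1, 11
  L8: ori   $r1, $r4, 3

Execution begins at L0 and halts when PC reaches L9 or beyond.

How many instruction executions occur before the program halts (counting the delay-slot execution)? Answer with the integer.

[0] sub  $r5, $r2, $r2  →  {$r0:0, $r1:5, $r2:3, $r3:12, $r4:14, $r5:0}
[1] ori   $r1, $r3, 11  →  {$r0:0, $r1:15, $r2:3, $r3:12, $r4:14, $r5:0}
[2] beq  $r5, $r0, L5  →  {$r0:0, $r1:15, $r2:3, $r3:12, $r4:14, $r5:0}  ⟨branch taken⟩
[3] addi  $r4, $r0, 3  →  {$r0:0, $r1:15, $r2:3, $r3:12, $r4:3, $r5:0}
[5] beq  $r4, $r0, L7  →  {$r0:0, $r1:15, $r2:3, $r3:12, $r4:3, $r5:0}  ⟨branch fallthrough⟩
[6] addi  $r0, $r3, 5  →  {$r0:0, $r1:15, $r2:3, $r3:12, $r4:3, $r5:0}
[7] andi  $r1, $r1, 11  →  {$r0:0, $r1:11, $r2:3, $r3:12, $r4:3, $r5:0}
[8] ori   $r1, $r4, 3  →  {$r0:0, $r1:3, $r2:3, $r3:12, $r4:3, $r5:0}

8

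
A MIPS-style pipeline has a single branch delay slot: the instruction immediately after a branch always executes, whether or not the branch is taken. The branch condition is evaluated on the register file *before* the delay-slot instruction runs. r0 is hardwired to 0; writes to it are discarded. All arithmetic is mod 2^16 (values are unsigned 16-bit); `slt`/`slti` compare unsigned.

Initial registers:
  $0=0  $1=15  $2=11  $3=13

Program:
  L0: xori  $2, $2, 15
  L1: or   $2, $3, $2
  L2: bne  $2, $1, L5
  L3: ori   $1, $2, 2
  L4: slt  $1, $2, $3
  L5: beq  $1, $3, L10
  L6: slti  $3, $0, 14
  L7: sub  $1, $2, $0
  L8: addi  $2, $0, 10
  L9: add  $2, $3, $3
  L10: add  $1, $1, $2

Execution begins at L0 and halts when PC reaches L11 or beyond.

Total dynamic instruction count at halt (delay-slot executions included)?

10

#0 xori  $2, $2, 15 ; 0/15/4/13
#1 or   $2, $3, $2 ; 0/15/13/13
#2 bne  $2, $1, L5 ; 0/15/13/13 ; →target
#3 ori   $1, $2, 2 ; 0/15/13/13
#5 beq  $1, $3, L10 ; 0/15/13/13 ; →fallthru
#6 slti  $3, $0, 14 ; 0/15/13/1
#7 sub  $1, $2, $0 ; 0/13/13/1
#8 addi  $2, $0, 10 ; 0/13/10/1
#9 add  $2, $3, $3 ; 0/13/2/1
#10 add  $1, $1, $2 ; 0/15/2/1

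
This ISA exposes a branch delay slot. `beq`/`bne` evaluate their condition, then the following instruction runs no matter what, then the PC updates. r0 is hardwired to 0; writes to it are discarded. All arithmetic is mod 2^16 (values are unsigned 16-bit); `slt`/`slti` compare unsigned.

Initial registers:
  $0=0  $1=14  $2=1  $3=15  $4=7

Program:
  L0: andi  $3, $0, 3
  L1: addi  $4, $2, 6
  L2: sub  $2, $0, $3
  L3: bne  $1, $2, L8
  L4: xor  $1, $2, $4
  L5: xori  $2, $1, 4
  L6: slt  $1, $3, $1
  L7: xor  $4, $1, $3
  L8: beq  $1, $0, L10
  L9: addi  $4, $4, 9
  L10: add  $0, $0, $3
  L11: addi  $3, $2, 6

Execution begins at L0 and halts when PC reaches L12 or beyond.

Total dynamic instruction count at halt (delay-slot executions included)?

9

  step pc=0: andi  $3, $0, 3  regs=(0,14,1,0,7)
  step pc=1: addi  $4, $2, 6  regs=(0,14,1,0,7)
  step pc=2: sub  $2, $0, $3  regs=(0,14,0,0,7)
  step pc=3: bne  $1, $2, L8  cond=T  regs=(0,14,0,0,7)
  step pc=4: xor  $1, $2, $4  regs=(0,7,0,0,7)
  step pc=8: beq  $1, $0, L10  cond=F  regs=(0,7,0,0,7)
  step pc=9: addi  $4, $4, 9  regs=(0,7,0,0,16)
  step pc=10: add  $0, $0, $3  regs=(0,7,0,0,16)
  step pc=11: addi  $3, $2, 6  regs=(0,7,0,6,16)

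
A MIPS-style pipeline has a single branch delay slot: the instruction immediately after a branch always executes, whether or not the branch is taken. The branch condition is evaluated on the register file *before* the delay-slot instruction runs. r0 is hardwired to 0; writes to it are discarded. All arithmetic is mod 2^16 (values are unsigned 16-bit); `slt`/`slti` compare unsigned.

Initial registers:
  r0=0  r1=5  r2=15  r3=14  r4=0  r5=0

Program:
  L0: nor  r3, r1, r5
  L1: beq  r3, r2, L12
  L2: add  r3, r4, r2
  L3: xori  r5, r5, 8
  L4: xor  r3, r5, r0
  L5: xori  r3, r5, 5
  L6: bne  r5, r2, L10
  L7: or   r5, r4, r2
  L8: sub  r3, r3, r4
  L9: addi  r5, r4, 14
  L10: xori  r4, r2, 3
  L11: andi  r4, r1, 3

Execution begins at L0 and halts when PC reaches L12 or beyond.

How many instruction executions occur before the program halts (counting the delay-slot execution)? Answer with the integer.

PC=0  nor  r3, r1, r5        | r0=0 r1=5 r2=15 r3=65530 r4=0 r5=0
PC=1  beq  r3, r2, L12       | r0=0 r1=5 r2=15 r3=65530 r4=0 r5=0  [not taken]
PC=2  add  r3, r4, r2        | r0=0 r1=5 r2=15 r3=15 r4=0 r5=0
PC=3  xori  r5, r5, 8        | r0=0 r1=5 r2=15 r3=15 r4=0 r5=8
PC=4  xor  r3, r5, r0        | r0=0 r1=5 r2=15 r3=8 r4=0 r5=8
PC=5  xori  r3, r5, 5        | r0=0 r1=5 r2=15 r3=13 r4=0 r5=8
PC=6  bne  r5, r2, L10       | r0=0 r1=5 r2=15 r3=13 r4=0 r5=8  [TAKEN]
PC=7  or   r5, r4, r2        | r0=0 r1=5 r2=15 r3=13 r4=0 r5=15
PC=10 xori  r4, r2, 3        | r0=0 r1=5 r2=15 r3=13 r4=12 r5=15
PC=11 andi  r4, r1, 3        | r0=0 r1=5 r2=15 r3=13 r4=1 r5=15

10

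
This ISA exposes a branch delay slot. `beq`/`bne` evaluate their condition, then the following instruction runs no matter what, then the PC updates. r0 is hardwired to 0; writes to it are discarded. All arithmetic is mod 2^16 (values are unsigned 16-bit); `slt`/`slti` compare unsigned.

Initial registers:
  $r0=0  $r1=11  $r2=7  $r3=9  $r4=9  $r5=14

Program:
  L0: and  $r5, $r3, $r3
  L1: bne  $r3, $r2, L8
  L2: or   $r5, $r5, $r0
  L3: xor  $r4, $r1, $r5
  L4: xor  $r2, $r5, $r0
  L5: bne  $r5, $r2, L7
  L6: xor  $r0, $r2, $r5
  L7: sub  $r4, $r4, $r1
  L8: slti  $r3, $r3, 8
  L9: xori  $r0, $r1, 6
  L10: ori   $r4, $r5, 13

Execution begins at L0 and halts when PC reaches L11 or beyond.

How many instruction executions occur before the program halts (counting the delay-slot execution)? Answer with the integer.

  step pc=0: and  $r5, $r3, $r3  regs=(0,11,7,9,9,9)
  step pc=1: bne  $r3, $r2, L8  cond=T  regs=(0,11,7,9,9,9)
  step pc=2: or   $r5, $r5, $r0  regs=(0,11,7,9,9,9)
  step pc=8: slti  $r3, $r3, 8  regs=(0,11,7,0,9,9)
  step pc=9: xori  $r0, $r1, 6  regs=(0,11,7,0,9,9)
  step pc=10: ori   $r4, $r5, 13  regs=(0,11,7,0,13,9)

6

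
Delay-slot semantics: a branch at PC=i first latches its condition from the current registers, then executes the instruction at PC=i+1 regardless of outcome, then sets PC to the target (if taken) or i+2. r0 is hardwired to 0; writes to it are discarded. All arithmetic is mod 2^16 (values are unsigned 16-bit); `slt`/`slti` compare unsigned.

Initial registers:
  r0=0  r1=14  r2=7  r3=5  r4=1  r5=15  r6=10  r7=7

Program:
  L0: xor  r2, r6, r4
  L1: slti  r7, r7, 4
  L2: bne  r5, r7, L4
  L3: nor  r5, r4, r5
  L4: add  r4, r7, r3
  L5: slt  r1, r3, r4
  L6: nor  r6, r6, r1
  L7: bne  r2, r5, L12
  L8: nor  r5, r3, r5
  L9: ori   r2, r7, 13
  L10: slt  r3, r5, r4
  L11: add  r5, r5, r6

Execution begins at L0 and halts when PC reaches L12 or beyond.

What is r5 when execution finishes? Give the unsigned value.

  step pc=0: xor  r2, r6, r4  regs=(0,14,11,5,1,15,10,7)
  step pc=1: slti  r7, r7, 4  regs=(0,14,11,5,1,15,10,0)
  step pc=2: bne  r5, r7, L4  cond=T  regs=(0,14,11,5,1,15,10,0)
  step pc=3: nor  r5, r4, r5  regs=(0,14,11,5,1,65520,10,0)
  step pc=4: add  r4, r7, r3  regs=(0,14,11,5,5,65520,10,0)
  step pc=5: slt  r1, r3, r4  regs=(0,0,11,5,5,65520,10,0)
  step pc=6: nor  r6, r6, r1  regs=(0,0,11,5,5,65520,65525,0)
  step pc=7: bne  r2, r5, L12  cond=T  regs=(0,0,11,5,5,65520,65525,0)
  step pc=8: nor  r5, r3, r5  regs=(0,0,11,5,5,10,65525,0)

10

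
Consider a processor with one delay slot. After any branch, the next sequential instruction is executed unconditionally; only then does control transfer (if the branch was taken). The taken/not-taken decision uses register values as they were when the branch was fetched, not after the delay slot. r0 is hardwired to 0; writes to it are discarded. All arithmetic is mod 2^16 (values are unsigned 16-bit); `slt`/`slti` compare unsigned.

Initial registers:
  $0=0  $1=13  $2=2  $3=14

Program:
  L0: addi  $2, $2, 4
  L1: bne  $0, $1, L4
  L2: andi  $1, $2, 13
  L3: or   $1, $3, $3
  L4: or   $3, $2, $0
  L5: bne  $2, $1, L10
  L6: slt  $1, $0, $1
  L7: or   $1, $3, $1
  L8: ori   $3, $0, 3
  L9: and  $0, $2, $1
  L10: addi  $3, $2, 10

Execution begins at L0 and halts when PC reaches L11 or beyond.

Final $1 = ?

[0] addi  $2, $2, 4  →  {$0:0, $1:13, $2:6, $3:14}
[1] bne  $0, $1, L4  →  {$0:0, $1:13, $2:6, $3:14}  ⟨branch taken⟩
[2] andi  $1, $2, 13  →  {$0:0, $1:4, $2:6, $3:14}
[4] or   $3, $2, $0  →  {$0:0, $1:4, $2:6, $3:6}
[5] bne  $2, $1, L10  →  {$0:0, $1:4, $2:6, $3:6}  ⟨branch taken⟩
[6] slt  $1, $0, $1  →  {$0:0, $1:1, $2:6, $3:6}
[10] addi  $3, $2, 10  →  {$0:0, $1:1, $2:6, $3:16}

1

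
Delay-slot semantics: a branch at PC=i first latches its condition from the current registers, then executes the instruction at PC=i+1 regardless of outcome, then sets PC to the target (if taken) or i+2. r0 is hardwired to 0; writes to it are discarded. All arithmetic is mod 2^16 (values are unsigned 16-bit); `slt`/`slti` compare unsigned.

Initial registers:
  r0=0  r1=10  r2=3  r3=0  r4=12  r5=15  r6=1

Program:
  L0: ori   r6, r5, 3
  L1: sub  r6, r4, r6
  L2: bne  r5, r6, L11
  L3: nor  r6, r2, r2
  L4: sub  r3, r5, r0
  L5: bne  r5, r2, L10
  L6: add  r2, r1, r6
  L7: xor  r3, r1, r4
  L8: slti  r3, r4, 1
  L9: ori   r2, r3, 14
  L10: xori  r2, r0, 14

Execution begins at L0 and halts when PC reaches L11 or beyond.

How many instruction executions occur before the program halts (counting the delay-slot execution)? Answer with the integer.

  step pc=0: ori   r6, r5, 3  regs=(0,10,3,0,12,15,15)
  step pc=1: sub  r6, r4, r6  regs=(0,10,3,0,12,15,65533)
  step pc=2: bne  r5, r6, L11  cond=T  regs=(0,10,3,0,12,15,65533)
  step pc=3: nor  r6, r2, r2  regs=(0,10,3,0,12,15,65532)

4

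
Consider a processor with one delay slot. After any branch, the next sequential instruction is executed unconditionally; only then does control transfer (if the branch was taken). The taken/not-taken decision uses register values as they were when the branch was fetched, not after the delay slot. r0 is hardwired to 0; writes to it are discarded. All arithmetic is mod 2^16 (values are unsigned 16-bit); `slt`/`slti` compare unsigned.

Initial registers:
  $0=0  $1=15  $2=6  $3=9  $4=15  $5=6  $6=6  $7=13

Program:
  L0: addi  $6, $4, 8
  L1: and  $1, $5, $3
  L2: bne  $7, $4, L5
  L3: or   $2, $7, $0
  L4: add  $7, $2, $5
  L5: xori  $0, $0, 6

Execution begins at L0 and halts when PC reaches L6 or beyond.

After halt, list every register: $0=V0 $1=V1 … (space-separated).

[0] addi  $6, $4, 8  →  {$0:0, $1:15, $2:6, $3:9, $4:15, $5:6, $6:23, $7:13}
[1] and  $1, $5, $3  →  {$0:0, $1:0, $2:6, $3:9, $4:15, $5:6, $6:23, $7:13}
[2] bne  $7, $4, L5  →  {$0:0, $1:0, $2:6, $3:9, $4:15, $5:6, $6:23, $7:13}  ⟨branch taken⟩
[3] or   $2, $7, $0  →  {$0:0, $1:0, $2:13, $3:9, $4:15, $5:6, $6:23, $7:13}
[5] xori  $0, $0, 6  →  {$0:0, $1:0, $2:13, $3:9, $4:15, $5:6, $6:23, $7:13}

$0=0 $1=0 $2=13 $3=9 $4=15 $5=6 $6=23 $7=13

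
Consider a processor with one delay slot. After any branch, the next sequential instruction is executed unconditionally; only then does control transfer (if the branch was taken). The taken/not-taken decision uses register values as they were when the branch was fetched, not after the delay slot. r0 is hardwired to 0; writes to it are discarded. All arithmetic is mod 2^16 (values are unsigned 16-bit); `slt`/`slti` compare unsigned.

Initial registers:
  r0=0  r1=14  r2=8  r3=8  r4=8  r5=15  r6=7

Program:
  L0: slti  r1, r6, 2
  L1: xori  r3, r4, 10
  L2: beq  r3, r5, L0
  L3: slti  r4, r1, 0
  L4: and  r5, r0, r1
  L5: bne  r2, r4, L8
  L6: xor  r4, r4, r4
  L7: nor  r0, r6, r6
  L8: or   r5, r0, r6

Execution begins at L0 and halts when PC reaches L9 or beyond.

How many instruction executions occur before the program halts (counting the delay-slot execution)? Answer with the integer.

PC=0  slti  r1, r6, 2        | r0=0 r1=0 r2=8 r3=8 r4=8 r5=15 r6=7
PC=1  xori  r3, r4, 10       | r0=0 r1=0 r2=8 r3=2 r4=8 r5=15 r6=7
PC=2  beq  r3, r5, L0        | r0=0 r1=0 r2=8 r3=2 r4=8 r5=15 r6=7  [not taken]
PC=3  slti  r4, r1, 0        | r0=0 r1=0 r2=8 r3=2 r4=0 r5=15 r6=7
PC=4  and  r5, r0, r1        | r0=0 r1=0 r2=8 r3=2 r4=0 r5=0 r6=7
PC=5  bne  r2, r4, L8        | r0=0 r1=0 r2=8 r3=2 r4=0 r5=0 r6=7  [TAKEN]
PC=6  xor  r4, r4, r4        | r0=0 r1=0 r2=8 r3=2 r4=0 r5=0 r6=7
PC=8  or   r5, r0, r6        | r0=0 r1=0 r2=8 r3=2 r4=0 r5=7 r6=7

8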